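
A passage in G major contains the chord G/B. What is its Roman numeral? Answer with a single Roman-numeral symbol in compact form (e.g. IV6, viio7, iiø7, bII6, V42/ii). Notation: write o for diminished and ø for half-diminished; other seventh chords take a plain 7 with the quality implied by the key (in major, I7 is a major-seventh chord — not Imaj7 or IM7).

I6

The pitches G-B-D form a major triad rooted on G.
G is scale degree 1 in G major, and a major triad on that degree is written I.
With B in the bass the chord is in first inversion, so the figured bass is 6.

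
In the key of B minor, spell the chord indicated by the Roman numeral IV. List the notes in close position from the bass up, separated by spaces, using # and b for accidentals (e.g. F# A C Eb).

E G# B

Scale degree 4 in B minor is E; here the chord built on it is altered to a major triad. IV is the major subdominant, borrowed from the parallel major.
So the chord is E-G#-B.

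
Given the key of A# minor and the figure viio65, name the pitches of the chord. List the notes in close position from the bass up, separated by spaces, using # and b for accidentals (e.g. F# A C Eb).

In A# minor, the leading-tone chord is built on the raised seventh degree, G##.
Stacking thirds from G## gives G##-B#-D#-F#.
With the 65 figure the chord is in first inversion; from the bass B# upward in close position it reads B#-D#-F#-G##.

B# D# F# G##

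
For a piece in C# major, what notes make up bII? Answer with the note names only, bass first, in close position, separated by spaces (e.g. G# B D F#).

Scale degree 2 in C# major is D#; lowering it a half step gives D. bII is the Neapolitan chord — a major triad on the lowered second degree.
So the chord is D-F#-A, a major triad.

D F# A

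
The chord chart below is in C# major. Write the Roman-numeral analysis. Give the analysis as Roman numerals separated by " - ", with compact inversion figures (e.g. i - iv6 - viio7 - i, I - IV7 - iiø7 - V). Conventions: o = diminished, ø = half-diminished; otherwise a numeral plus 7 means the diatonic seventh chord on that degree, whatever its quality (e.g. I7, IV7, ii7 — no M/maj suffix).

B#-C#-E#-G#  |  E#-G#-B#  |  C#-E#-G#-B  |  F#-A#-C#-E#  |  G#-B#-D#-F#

B#-C#-E#-G# has root C#, degree 1 in C# major, so I42.
E#-G#-B#: minor triad on E# = scale degree 3 → iii.
C#-E#-G#-B: a dominant seventh chord on C#, the applied dominant of IV → V7/IV.
F#-A#-C#-E#: root F# is the subdominant; major seventh chord there is IV7.
G#-B#-D#-F#: dominant seventh chord on G# = scale degree 5 → V7.

I42 - iii - V7/IV - IV7 - V7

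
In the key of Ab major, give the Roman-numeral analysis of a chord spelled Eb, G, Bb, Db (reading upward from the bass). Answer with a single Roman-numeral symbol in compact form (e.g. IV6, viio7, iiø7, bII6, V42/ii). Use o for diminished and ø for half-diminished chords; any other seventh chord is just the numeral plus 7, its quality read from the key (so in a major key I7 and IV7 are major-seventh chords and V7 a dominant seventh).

V7

The pitches Eb-G-Bb-Db form a dominant seventh chord rooted on Eb.
Eb is scale degree 5 in Ab major, and a dominant seventh chord on that degree is written V7.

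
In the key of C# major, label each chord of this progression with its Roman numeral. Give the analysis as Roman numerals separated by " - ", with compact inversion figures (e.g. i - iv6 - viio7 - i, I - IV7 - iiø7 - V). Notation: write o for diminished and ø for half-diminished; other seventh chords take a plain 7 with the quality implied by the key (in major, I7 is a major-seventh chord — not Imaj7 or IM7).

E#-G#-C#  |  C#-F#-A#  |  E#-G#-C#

E#-G#-C#: root C# is the tonic; major triad there is I6.
C#-F#-A# has root F#, degree 4 in C# major, so IV64.
E#-G#-C#: root C# is the tonic; major triad there is I6.

I6 - IV64 - I6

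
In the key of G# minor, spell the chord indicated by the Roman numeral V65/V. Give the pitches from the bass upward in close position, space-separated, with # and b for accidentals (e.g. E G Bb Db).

C## E# G# A#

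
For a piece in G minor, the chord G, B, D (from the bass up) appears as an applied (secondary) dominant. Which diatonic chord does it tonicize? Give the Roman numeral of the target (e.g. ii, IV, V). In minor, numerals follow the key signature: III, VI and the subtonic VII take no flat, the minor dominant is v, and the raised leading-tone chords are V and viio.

iv

The chord is a major triad on G.
A dominant resolves down a perfect fifth: G → C. In G minor, C is scale degree 4, i.e. iv.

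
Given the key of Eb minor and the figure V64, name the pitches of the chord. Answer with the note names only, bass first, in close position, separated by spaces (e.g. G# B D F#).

F Bb D

In Eb minor, scale degree 5 is Bb. The dominant is major (leading tone raised), so V is a major triad.
Stacking thirds from Bb gives Bb-D-F.
The figured bass 64 indicates second inversion, placing the fifth (F) in the bass: F-Bb-D.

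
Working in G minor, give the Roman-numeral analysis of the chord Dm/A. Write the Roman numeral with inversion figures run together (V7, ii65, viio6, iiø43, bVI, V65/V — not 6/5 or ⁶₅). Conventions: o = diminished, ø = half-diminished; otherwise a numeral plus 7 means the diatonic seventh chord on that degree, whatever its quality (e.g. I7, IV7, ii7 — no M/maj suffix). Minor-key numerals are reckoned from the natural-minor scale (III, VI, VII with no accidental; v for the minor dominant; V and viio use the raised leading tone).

v64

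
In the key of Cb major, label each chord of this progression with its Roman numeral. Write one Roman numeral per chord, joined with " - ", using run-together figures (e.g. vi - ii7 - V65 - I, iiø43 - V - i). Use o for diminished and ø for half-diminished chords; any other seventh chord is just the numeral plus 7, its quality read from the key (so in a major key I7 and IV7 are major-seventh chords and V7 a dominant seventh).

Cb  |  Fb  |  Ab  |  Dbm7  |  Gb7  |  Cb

Cb: major triad on Cb = scale degree 1 → I.
Fb: major triad on Fb = scale degree 4 → IV.
Ab: a major triad on Ab, the applied dominant of ii → V/ii.
Dbm7: root Db is the supertonic; minor seventh chord there is ii7.
Gb7: dominant seventh chord on Gb = scale degree 5 → V7.
Cb: root Cb is the tonic; major triad there is I.

I - IV - V/ii - ii7 - V7 - I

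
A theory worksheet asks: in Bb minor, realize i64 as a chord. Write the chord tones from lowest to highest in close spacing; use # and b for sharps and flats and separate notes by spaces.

In Bb minor, scale degree 1 is Bb, and the diatonic chord built there is a minor triad.
Stacking thirds from Bb gives Bb-Db-F.
The figured bass 64 indicates second inversion, placing the fifth (F) in the bass: F-Bb-Db.

F Bb Db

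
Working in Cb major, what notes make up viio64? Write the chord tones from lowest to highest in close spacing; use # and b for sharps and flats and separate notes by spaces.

The numeral's case and figure indicate a diminished triad. In Cb major its root, the leading tone, is Bb.
That chord is spelled Bb-Db-Fb.
With the 64 figure the chord is in second inversion; from the bass Fb upward in close position it reads Fb-Bb-Db.

Fb Bb Db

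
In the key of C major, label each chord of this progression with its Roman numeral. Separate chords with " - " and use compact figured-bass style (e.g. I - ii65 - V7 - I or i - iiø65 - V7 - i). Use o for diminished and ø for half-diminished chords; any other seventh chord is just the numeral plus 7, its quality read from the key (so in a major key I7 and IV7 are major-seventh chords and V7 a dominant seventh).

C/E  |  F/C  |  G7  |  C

I6 - IV64 - V7 - I

C/E: major triad on C = scale degree 1 → I6.
F/C: major triad on F = scale degree 4 → IV64.
G7: dominant seventh chord on G = scale degree 5 → V7.
C: root C is the tonic; major triad there is I.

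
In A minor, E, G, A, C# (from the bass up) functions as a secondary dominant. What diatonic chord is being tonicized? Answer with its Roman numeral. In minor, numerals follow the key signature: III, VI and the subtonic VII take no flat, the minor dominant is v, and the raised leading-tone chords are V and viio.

The chord is a dominant seventh chord on A.
A dominant resolves down a perfect fifth: A → D. In A minor, D is scale degree 4, i.e. iv.

iv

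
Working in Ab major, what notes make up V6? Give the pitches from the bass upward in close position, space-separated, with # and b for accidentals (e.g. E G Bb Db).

G Bb Eb

The numeral's case and figure indicate a major triad. In Ab major its root, the fifth degree, is Eb.
That chord is spelled Eb-G-Bb.
The figured bass 6 indicates first inversion, placing the third (G) in the bass: G-Bb-Eb.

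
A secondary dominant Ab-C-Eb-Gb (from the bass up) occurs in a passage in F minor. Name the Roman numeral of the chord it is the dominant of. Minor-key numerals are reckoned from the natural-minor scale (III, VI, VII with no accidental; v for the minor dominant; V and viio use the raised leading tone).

VI

The chord is a dominant seventh chord on Ab.
A dominant resolves down a perfect fifth: Ab → Db. In F minor, Db is scale degree 6, i.e. VI.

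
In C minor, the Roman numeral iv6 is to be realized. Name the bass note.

iv in C minor has root F; the chord is F-Ab-C.
The figure 6 means first inversion — the third is in the bass.

Ab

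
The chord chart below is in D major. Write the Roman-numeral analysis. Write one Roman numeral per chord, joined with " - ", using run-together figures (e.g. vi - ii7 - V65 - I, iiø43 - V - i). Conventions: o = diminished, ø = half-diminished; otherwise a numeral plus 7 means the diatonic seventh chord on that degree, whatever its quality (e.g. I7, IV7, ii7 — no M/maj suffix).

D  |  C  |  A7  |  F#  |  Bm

I - bVII - V7 - V/vi - vi

D: root D is the tonic; major triad there is I.
C is non-diatonic — bVII, a mixture chord from D minor.
A7 has root A, degree 5 in D major, so V7.
F#: chromatic; F# is V of vi, so V/vi.
Bm: root B is the submediant; minor triad there is vi.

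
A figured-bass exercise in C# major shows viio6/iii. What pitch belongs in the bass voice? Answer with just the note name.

F##

The applied chord viio6/iii is rooted on D##: D##-F##-A#.
The figure 6 means first inversion — the third is in the bass.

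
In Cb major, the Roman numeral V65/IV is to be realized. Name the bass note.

Eb

The applied chord V65/IV is rooted on Cb: Cb-Eb-Gb-Bbb.
The figure 65 means first inversion — the third is in the bass.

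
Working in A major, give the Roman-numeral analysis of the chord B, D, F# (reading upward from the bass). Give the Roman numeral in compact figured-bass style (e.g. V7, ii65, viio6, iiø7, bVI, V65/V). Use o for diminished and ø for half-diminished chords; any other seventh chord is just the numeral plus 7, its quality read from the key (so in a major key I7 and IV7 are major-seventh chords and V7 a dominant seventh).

ii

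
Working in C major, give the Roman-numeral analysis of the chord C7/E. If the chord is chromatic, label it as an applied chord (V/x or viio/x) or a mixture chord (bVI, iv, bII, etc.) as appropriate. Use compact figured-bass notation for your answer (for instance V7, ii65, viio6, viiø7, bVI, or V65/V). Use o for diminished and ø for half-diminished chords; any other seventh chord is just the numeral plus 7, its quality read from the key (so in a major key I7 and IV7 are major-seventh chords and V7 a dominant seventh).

Stacked in thirds the chord is C-E-G-Bb: a dominant seventh chord on C.
C is not a diatonic chord root with this quality in C major, but it lies a perfect fifth above F (IV), so the chord functions as an applied dominant of IV.
With E in the bass the chord is in first inversion, so the figured bass is 65.

V65/IV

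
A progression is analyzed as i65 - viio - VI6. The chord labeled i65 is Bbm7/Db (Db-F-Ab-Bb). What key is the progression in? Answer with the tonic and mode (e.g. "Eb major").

i65 is given as Db-F-Ab-Bb — a minor seventh chord with root Bb.
If Bb is scale degree 1 and the mode makes that degree carry a minor seventh chord, the tonic is Bb and the mode is minor.

Bb minor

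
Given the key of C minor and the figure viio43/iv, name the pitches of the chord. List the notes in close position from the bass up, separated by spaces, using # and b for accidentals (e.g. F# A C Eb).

Bb Db E G

viio43/iv is a secondary leading-tone chord. The target iv is F in C minor; the applied chord is rooted a semitone below, on E.
Building a fully diminished seventh chord on E gives E-G-Bb-Db.
The figured bass 43 indicates second inversion, placing the fifth (Bb) in the bass: Bb-Db-E-G.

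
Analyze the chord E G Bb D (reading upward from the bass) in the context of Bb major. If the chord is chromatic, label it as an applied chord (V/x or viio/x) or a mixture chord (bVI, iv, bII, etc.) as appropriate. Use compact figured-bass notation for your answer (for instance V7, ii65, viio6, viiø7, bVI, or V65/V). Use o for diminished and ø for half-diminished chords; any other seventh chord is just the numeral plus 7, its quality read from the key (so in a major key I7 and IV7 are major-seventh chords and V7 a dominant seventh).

The pitches E-G-Bb-D form a half-diminished seventh chord rooted on E.
E sits a half step below F (V in Bb major); a diminished chord there is the applied leading-tone chord of V.

viiø7/V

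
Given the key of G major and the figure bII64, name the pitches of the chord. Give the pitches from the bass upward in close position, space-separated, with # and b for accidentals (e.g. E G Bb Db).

Scale degree 2 in G major is A; lowering it a half step gives Ab. bII64 is the Neapolitan chord — a major triad on the lowered second degree.
So the chord is Ab-C-Eb, a major triad.
The figured bass 64 indicates second inversion, placing the fifth (Eb) in the bass: Eb-Ab-C.

Eb Ab C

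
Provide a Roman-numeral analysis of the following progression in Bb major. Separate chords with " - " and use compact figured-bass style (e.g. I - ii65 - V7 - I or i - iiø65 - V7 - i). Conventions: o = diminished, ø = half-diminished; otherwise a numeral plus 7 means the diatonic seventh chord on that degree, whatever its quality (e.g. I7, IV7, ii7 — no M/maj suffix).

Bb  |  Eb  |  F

I - IV - V

Bb: root Bb is the tonic; major triad there is I.
Eb: major triad on Eb = scale degree 4 → IV.
F: major triad on F = scale degree 5 → V.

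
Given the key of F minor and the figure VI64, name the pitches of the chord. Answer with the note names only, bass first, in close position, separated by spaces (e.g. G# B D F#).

Ab Db F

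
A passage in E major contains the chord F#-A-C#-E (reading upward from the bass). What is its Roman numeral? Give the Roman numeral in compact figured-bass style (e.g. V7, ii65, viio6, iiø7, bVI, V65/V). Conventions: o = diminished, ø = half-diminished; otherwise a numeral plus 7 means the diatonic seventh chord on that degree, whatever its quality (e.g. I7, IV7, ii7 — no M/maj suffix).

The pitches F#-A-C#-E form a minor seventh chord rooted on F#.
In E major, F# is the supertonic; the diatonic minor seventh chord there is ii7.

ii7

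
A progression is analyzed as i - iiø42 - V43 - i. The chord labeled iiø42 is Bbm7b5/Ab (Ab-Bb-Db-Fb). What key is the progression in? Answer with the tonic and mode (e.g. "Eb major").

Ab minor

The chord Bbm7b5/Ab is a half-diminished seventh chord rooted on Bb; its label is iiø42.
If Bb is scale degree 2 and the mode makes that degree carry a half-diminished seventh chord, the tonic is Ab and the mode is minor.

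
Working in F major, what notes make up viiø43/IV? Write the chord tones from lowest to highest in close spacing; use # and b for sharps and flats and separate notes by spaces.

viiø43/IV is a secondary leading-tone chord. The target IV is Bb in F major; the applied chord is rooted a semitone below, on A.
Building a half-diminished seventh chord on A gives A-C-Eb-G.
With the 43 figure the chord is in second inversion; from the bass Eb upward in close position it reads Eb-G-A-C.

Eb G A C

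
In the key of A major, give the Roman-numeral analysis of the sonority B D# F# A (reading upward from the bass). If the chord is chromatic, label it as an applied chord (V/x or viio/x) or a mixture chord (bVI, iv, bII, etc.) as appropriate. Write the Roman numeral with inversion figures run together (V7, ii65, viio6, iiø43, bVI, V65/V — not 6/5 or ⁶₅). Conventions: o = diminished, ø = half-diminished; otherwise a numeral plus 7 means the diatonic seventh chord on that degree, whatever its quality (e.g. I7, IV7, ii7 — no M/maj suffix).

The pitches B-D#-F#-A form a dominant seventh chord rooted on B.
B is not a diatonic chord root with this quality in A major, but it lies a perfect fifth above E (V), so the chord functions as an applied dominant of V.

V7/V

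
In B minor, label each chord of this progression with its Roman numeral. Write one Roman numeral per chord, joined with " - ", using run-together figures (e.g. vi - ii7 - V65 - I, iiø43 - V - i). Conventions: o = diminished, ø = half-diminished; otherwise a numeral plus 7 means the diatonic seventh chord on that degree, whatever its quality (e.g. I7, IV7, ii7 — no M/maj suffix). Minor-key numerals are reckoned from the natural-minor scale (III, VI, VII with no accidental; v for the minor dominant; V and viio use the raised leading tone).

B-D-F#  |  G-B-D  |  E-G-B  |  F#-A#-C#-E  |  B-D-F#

B-D-F#: minor triad on B = scale degree 1 → i.
G-B-D: major triad on G = scale degree 6 → VI.
E-G-B has root E, degree 4 in B minor, so iv.
F#-A#-C#-E: root F# is the dominant; dominant seventh chord there is V7.
B-D-F# has root B, degree 1 in B minor, so i.

i - VI - iv - V7 - i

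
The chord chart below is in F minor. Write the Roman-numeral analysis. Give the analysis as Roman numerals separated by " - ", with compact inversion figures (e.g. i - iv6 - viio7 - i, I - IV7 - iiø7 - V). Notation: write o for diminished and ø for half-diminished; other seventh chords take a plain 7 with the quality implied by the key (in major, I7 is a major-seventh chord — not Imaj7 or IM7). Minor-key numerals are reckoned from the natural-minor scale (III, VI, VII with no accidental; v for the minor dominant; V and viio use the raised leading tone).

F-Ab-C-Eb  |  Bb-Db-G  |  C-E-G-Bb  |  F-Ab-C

i7 - iio6 - V7 - i

F-Ab-C-Eb: minor seventh chord on F = scale degree 1 → i7.
Bb-Db-G has root G, degree 2 in F minor, so iio6.
C-E-G-Bb has root C, degree 5 in F minor, so V7.
F-Ab-C: root F is the tonic; minor triad there is i.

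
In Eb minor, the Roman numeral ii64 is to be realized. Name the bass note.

C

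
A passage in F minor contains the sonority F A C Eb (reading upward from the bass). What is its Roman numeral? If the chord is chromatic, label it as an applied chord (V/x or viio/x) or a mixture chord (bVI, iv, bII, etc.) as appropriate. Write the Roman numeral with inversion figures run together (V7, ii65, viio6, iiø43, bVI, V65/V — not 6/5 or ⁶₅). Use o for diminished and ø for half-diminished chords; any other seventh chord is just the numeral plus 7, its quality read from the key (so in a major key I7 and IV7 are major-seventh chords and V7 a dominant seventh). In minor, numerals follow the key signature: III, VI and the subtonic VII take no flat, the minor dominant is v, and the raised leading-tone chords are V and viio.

Stacked in thirds the chord is F-A-C-Eb: a dominant seventh chord on F.
F is not a diatonic chord root with this quality in F minor, but it lies a perfect fifth above Bb (iv), so the chord functions as an applied dominant of iv.

V7/iv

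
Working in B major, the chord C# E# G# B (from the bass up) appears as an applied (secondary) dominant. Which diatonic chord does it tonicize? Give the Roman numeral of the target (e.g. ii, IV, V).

The chord is a dominant seventh chord on C#.
A dominant resolves down a perfect fifth: C# → F#. In B major, F# is scale degree 5, i.e. V.

V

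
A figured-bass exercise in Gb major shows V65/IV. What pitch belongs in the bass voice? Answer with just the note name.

The applied chord V65/IV is rooted on Gb: Gb-Bb-Db-Fb.
The figure 65 means first inversion — the third is in the bass.

Bb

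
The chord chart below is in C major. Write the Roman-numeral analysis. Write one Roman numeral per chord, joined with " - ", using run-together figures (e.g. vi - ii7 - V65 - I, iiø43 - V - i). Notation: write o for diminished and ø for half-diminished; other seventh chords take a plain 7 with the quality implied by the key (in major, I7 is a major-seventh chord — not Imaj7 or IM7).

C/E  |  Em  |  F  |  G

C/E: major triad on C = scale degree 1 → I6.
Em: root E is the mediant; minor triad there is iii.
F has root F, degree 4 in C major, so IV.
G: major triad on G = scale degree 5 → V.

I6 - iii - IV - V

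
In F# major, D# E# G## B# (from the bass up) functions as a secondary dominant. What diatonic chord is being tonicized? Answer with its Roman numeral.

The chord is a dominant seventh chord on E#.
A dominant resolves down a perfect fifth: E# → A#. In F# major, A# is scale degree 3, i.e. iii.

iii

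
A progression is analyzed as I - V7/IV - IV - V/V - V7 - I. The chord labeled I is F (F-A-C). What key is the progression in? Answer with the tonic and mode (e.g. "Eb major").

F major

The chord F is a major triad rooted on F; its label is I.
If F is scale degree 1 and the mode makes that degree carry a major triad, the tonic is F and the mode is major.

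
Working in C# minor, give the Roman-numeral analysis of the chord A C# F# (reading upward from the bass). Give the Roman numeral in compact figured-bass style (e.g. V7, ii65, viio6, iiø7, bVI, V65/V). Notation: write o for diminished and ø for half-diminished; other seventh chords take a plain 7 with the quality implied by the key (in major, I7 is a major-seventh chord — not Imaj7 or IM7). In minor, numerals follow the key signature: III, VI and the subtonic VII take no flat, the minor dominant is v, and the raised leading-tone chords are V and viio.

iv6

The pitches F#-A-C# form a minor triad rooted on F#.
F# is scale degree 4 in C# minor, and a minor triad on that degree is written iv.
With A in the bass the chord is in first inversion, so the figured bass is 6.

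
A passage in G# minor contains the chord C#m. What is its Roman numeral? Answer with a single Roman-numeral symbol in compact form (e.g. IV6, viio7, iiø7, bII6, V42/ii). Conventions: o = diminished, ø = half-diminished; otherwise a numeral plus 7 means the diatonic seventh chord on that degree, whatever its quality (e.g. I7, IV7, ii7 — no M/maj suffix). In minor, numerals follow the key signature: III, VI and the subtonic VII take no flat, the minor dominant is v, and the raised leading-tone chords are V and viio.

The pitches C#-E-G# form a minor triad rooted on C#.
C# is scale degree 4 in G# minor, and a minor triad on that degree is written iv.

iv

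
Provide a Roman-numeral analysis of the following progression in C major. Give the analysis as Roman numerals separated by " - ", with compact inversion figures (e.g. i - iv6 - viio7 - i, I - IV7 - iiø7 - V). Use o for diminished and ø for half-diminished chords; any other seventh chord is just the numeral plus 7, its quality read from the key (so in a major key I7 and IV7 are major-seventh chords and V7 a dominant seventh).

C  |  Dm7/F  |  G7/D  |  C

I - ii65 - V43 - I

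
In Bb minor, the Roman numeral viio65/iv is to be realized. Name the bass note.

The applied chord viio65/iv is rooted on D: D-F-Ab-Cb.
The figure 65 means first inversion — the third is in the bass.

F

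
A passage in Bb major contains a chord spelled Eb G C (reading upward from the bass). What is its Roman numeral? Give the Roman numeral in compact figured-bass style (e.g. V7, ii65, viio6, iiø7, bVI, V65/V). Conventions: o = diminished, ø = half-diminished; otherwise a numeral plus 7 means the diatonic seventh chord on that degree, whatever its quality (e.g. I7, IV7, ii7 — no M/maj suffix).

ii6

Stacked in thirds the chord is C-Eb-G: a minor triad on C.
C is scale degree 2 in Bb major, and a minor triad on that degree is written ii.
With Eb in the bass the chord is in first inversion, so the figured bass is 6.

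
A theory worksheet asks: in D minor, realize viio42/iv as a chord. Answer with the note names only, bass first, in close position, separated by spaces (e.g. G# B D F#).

Eb F# A C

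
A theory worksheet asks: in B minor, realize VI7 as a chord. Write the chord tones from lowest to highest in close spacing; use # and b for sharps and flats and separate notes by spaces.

The numeral's case and figure indicate a major seventh chord. In B minor its root, the sixth degree, is G.
That chord is spelled G-B-D-F#.

G B D F#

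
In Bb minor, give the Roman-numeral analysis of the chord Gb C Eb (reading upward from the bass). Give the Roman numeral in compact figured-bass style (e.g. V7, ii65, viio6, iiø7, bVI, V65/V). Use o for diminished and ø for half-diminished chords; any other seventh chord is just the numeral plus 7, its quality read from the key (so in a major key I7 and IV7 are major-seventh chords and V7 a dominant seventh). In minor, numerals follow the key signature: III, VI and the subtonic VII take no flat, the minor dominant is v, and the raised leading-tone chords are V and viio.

iio64

The pitches C-Eb-Gb form a diminished triad rooted on C.
C is scale degree 2 in Bb minor, and a diminished triad on that degree is written iio.
With Gb in the bass the chord is in second inversion, so the figured bass is 64.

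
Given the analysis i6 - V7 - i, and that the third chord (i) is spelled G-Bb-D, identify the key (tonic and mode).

The anchor chord is a minor triad on G, labeled i.
If G is scale degree 1 and the mode makes that degree carry a minor triad, the tonic is G and the mode is minor.

G minor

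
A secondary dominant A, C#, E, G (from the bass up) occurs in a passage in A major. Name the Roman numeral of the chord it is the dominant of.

IV

The chord is a dominant seventh chord on A.
A dominant resolves down a perfect fifth: A → D. In A major, D is scale degree 4, i.e. IV.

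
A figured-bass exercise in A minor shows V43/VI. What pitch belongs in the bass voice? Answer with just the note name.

G

The applied chord V43/VI is rooted on C: C-E-G-Bb.
The figure 43 means second inversion — the fifth is in the bass.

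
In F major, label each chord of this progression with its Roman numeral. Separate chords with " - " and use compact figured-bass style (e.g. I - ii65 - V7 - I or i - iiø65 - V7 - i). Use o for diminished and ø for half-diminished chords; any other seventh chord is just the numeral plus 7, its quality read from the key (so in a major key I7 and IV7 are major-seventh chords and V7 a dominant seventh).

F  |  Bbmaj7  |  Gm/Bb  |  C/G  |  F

I - IV7 - ii6 - V64 - I

F: root F is the tonic; major triad there is I.
Bbmaj7 has root Bb, degree 4 in F major, so IV7.
Gm/Bb has root G, degree 2 in F major, so ii6.
C/G: major triad on C = scale degree 5 → V64.
F: root F is the tonic; major triad there is I.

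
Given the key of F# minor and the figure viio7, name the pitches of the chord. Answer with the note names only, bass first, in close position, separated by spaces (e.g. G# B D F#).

E# G# B D

In F# minor, the leading-tone chord is built on the raised seventh degree, E#.
That chord is spelled E#-G#-B-D.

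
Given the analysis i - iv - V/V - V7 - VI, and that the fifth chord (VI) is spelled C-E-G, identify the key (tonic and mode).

E minor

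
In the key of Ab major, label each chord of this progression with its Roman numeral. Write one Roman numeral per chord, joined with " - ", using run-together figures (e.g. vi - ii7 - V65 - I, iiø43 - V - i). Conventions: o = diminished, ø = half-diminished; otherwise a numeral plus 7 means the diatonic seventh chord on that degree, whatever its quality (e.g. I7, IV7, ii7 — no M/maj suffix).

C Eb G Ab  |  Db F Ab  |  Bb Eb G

I65 - IV - V64

C-Eb-G-Ab: major seventh chord on Ab = scale degree 1 → I65.
Db-F-Ab has root Db, degree 4 in Ab major, so IV.
Bb-Eb-G: major triad on Eb = scale degree 5 → V64.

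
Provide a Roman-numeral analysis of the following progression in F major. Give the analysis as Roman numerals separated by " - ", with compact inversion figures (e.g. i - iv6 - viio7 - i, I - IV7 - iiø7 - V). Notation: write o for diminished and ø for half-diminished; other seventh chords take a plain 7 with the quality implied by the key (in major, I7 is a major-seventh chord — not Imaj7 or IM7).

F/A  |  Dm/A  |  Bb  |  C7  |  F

F/A: root F is the tonic; major triad there is I6.
Dm/A: root D is the submediant; minor triad there is vi64.
Bb has root Bb, degree 4 in F major, so IV.
C7: dominant seventh chord on C = scale degree 5 → V7.
F has root F, degree 1 in F major, so I.

I6 - vi64 - IV - V7 - I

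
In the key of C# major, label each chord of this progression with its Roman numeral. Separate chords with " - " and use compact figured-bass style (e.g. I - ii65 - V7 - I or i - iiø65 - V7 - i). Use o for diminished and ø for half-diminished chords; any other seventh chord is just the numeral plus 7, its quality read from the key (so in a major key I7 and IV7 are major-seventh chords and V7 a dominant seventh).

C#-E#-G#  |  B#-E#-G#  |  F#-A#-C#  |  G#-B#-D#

C#-E#-G#: root C# is the tonic; major triad there is I.
B#-E#-G#: root E# is the mediant; minor triad there is iii64.
F#-A#-C#: major triad on F# = scale degree 4 → IV.
G#-B#-D#: major triad on G# = scale degree 5 → V.

I - iii64 - IV - V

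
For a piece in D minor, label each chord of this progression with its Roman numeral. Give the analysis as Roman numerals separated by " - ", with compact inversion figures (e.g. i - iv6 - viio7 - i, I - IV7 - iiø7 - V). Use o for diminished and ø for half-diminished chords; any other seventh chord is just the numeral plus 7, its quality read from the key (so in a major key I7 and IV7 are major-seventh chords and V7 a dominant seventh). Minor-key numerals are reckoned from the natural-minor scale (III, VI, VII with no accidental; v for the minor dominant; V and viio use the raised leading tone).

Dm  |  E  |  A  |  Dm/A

i - V/V - V - i64

Dm: minor triad on D = scale degree 1 → i.
E: chromatic; E is V of V, so V/V.
A has root A, degree 5 in D minor, so V.
Dm/A: root D is the tonic; minor triad there is i64.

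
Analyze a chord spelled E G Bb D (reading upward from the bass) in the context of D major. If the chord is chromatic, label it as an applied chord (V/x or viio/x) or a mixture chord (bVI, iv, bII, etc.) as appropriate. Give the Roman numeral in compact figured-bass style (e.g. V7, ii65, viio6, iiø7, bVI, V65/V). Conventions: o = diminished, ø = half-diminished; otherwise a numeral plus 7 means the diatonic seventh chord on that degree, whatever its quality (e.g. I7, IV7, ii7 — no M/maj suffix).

iiø7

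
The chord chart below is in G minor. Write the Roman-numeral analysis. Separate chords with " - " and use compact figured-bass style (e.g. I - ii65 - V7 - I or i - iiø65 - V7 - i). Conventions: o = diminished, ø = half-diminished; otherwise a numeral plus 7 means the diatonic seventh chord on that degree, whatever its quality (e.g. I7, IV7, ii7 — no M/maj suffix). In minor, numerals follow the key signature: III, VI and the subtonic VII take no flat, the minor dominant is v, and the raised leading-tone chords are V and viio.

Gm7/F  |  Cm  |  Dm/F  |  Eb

i42 - iv - v6 - VI

Gm7/F has root G, degree 1 in G minor, so i42.
Cm has root C, degree 4 in G minor, so iv.
Dm/F: root D is the dominant; minor triad there is v6.
Eb: major triad on Eb = scale degree 6 → VI.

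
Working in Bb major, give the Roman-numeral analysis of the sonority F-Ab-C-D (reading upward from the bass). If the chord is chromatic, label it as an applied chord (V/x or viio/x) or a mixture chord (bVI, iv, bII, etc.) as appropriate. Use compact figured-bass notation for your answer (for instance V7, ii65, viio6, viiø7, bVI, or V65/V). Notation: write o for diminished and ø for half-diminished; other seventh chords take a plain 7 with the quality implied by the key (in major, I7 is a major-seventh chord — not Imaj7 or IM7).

viiø65/IV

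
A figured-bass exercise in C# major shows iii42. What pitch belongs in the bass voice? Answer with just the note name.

D#

iii in C# major has root E#; the chord is E#-G#-B#-D#.
The figure 42 means third inversion — the seventh is in the bass.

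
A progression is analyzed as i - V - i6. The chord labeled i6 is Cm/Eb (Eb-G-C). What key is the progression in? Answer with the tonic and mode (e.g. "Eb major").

C minor

The chord Cm/Eb is a minor triad rooted on C; its label is i6.
If C is scale degree 1 and the mode makes that degree carry a minor triad, the tonic is C and the mode is minor.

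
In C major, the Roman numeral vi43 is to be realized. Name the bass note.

vi in C major has root A; the chord is A-C-E-G.
The figure 43 means second inversion — the fifth is in the bass.

E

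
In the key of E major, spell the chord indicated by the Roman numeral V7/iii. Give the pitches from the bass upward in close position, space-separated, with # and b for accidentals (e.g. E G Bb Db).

The slash means an applied dominant: we want the dominant of iii. In E major, iii is G# minor, and its dominant is built on D#.
Building a dominant seventh chord on D# gives D#-F##-A#-C#.

D# F## A# C#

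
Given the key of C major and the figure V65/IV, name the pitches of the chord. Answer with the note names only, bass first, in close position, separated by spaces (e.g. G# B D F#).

E G Bb C

V65/IV is a secondary dominant — the dominant seventh of IV. IV in C major is F, so the applied chord's root is C, a perfect fifth above.
Building a dominant seventh chord on C gives C-E-G-Bb.
The figured bass 65 indicates first inversion, placing the third (E) in the bass: E-G-Bb-C.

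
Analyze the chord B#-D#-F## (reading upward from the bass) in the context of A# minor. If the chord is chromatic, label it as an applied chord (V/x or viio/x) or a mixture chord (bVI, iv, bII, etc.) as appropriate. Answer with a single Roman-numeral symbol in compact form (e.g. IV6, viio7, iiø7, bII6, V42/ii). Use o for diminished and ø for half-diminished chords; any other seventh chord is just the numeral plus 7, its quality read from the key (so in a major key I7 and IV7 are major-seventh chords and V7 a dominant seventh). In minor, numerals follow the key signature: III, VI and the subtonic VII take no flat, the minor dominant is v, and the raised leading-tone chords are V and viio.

ii

The pitches B#-D#-F## form a minor triad rooted on B#.
B# is the second degree of A# minor. This is the minor supertonic, borrowed from the parallel major (the Dorian ii).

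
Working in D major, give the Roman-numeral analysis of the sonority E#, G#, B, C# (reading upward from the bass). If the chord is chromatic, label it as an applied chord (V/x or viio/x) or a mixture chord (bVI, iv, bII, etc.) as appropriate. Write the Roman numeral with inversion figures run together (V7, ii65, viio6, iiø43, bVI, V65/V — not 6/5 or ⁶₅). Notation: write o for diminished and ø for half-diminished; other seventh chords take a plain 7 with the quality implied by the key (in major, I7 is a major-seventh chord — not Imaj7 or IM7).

V65/iii

Stacked in thirds the chord is C#-E#-G#-B: a dominant seventh chord on C#.
C# is not a diatonic chord root with this quality in D major, but it lies a perfect fifth above F# (iii), so the chord functions as an applied dominant of iii.
With E# in the bass the chord is in first inversion, so the figured bass is 65.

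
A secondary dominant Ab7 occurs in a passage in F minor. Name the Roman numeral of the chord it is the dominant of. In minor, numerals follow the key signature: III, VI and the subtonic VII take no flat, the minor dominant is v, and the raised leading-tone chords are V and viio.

VI

The chord is a dominant seventh chord on Ab.
A dominant resolves down a perfect fifth: Ab → Db. In F minor, Db is scale degree 6, i.e. VI.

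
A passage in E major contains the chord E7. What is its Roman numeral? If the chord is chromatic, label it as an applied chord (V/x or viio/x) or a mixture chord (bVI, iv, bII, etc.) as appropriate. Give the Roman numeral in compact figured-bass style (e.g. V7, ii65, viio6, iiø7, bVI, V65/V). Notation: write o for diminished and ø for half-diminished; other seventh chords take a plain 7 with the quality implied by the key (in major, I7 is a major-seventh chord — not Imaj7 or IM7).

The pitches E-G#-B-D form a dominant seventh chord rooted on E.
E is not a diatonic chord root with this quality in E major, but it lies a perfect fifth above A (IV), so the chord functions as an applied dominant of IV.

V7/IV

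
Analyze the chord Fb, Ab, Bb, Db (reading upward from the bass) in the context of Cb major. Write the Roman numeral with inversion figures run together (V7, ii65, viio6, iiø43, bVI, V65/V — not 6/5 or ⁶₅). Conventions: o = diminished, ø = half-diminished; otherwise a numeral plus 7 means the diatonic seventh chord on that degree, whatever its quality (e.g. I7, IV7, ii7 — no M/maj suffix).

viiø43

The pitches Bb-Db-Fb-Ab form a half-diminished seventh chord rooted on Bb.
Bb is scale degree 7 in Cb major, and a half-diminished seventh chord on that degree is written viiø7.
With Fb in the bass the chord is in second inversion, so the figured bass is 43.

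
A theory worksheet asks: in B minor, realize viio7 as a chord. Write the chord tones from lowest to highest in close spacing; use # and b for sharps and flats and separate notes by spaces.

A# C# E G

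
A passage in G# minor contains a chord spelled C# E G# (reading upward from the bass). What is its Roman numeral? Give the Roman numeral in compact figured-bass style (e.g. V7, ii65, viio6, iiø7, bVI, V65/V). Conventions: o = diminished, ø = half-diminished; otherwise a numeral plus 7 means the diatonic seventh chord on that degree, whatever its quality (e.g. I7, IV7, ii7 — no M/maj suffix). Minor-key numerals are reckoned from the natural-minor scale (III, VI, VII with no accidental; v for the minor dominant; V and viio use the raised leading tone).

iv

The pitches C#-E-G# form a minor triad rooted on C#.
In G# minor, C# is the subdominant; the diatonic minor triad there is iv.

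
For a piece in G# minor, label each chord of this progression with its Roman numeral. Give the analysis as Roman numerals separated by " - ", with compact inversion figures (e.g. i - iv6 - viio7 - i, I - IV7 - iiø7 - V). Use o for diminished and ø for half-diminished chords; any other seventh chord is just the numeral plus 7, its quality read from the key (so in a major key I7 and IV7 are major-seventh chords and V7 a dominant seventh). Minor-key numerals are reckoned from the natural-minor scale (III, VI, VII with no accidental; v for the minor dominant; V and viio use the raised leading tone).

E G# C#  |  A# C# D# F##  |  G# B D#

E-G#-C# has root C#, degree 4 in G# minor, so iv6.
A#-C#-D#-F##: dominant seventh chord on D# = scale degree 5 → V43.
G#-B-D#: minor triad on G# = scale degree 1 → i.

iv6 - V43 - i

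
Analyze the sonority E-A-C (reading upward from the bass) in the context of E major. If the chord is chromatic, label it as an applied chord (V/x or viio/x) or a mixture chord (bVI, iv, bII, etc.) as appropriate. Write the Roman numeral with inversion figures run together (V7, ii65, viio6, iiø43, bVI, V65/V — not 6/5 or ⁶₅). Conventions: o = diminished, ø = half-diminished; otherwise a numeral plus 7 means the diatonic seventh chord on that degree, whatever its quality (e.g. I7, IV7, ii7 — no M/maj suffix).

The pitches A-C-E form a minor triad rooted on A.
A is the fourth degree of E major. This is the minor subdominant, borrowed from the parallel minor.
With E in the bass the chord is in second inversion, so the figured bass is 64.

iv64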